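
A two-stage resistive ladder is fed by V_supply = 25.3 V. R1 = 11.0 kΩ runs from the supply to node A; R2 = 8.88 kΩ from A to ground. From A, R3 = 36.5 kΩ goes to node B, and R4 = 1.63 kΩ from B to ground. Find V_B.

Node A sees R2 in parallel with the series input of stage 2, R3 + R4 = 38.13 kΩ.
R2 ‖ (R3+R4) = 7.203 kΩ.
V_A = 25.3 × 7.203/(11.0 + 7.203) = 10.01 V.
V_B = V_A × 0.04275 = 0.4280 V.

V_B ≈ 0.428 V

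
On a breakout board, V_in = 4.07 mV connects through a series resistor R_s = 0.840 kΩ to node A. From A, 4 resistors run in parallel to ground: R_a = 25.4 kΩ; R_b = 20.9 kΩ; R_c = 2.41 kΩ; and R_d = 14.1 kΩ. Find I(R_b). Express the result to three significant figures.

Equivalent of the parallel group: R_p = 1.745 kΩ.
V_A by voltage divider: V_A = 4.07 × 1.745/(0.840 + 1.745) = 2.747 mV.
Branch current I = V_A/R_b = 2.747/20.9 = 0.1315 µA.

I ≈ 0.131 µA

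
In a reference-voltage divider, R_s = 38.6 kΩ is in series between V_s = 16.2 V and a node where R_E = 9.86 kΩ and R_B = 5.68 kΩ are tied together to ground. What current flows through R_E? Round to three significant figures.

Parallel bank: R_p = 1/(1/9.86 + 1/5.68) = 3.604 kΩ.
V_A = 16.2 × 3.604/42.20 = 1.383 V.
Branch current I = V_A/R_E = 1.383/9.86 = 0.1403 mA.

I ≈ 0.140 mA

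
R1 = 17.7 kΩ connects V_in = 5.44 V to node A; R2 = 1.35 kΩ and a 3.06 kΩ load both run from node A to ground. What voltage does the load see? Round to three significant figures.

V_out ≈ 0.273 V

R2 ‖ R_L = (1.35 × 3.06)/(1.35 + 3.06) = 0.9367 kΩ.
Now apply the divider: V_out = 5.44 × 0.05026 = 0.2734 V.
(Unloaded it would be 0.386 V; the load pulls it down.)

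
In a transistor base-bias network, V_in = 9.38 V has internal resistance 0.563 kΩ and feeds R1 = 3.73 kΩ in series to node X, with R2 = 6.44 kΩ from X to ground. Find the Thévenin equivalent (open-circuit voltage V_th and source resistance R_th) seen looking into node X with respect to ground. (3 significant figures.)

R1' = 0.563 + 3.73 = 4.293 kΩ (source resistance + R1).
With X open, the divider is unloaded: V_th = 9.38 × 6.44/10.73 = 5.628 V.
Zeroing V_in shorts the top of R1' to ground, so R_th = R1' ‖ R2 = 2.576 kΩ.

V_th ≈ 5.63 V, R_th ≈ 2.58 kΩ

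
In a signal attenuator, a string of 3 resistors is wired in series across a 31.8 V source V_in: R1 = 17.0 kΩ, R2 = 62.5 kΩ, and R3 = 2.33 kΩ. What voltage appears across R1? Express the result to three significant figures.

Total series resistance ΣR = 17.0 + 62.5 + 2.33 = 81.83 kΩ.
By the voltage-divider rule, V = 31.8 × 17.00/81.83 = 6.606 V.

V ≈ 6.61 V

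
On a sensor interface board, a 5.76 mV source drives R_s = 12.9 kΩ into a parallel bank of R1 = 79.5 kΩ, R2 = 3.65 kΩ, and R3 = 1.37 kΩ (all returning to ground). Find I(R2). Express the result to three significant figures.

I ≈ 0.112 µA

Parallel bank: R_p = 1/(1/79.5 + 1/3.65 + 1/1.37) = 0.9838 kΩ.
V_A by voltage divider: V_A = 5.76 × 0.9838/(12.9 + 0.9838) = 0.4081 mV.
Branch current I = V_A/R2 = 0.4081/3.65 = 0.1118 µA.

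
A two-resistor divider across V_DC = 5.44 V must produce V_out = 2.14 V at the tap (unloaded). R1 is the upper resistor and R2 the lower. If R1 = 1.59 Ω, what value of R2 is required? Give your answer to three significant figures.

R2 ≈ 1.03 Ω

Required fraction k = V_out/V_DC = 0.3934.
R2 = R1 · 0.3934/(1 − 0.3934) = 1.031 Ω.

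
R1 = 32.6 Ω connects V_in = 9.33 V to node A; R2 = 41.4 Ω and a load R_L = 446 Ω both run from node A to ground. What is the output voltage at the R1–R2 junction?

First combine the lower leg with the load: R2 ‖ R_L = 37.88 Ω.
Voltage divider with the loaded lower leg: V_out = 9.33 × 37.88/(32.6 + 37.88) = 9.33 × 0.5375 = 5.015 V.

V_out ≈ 5.01 V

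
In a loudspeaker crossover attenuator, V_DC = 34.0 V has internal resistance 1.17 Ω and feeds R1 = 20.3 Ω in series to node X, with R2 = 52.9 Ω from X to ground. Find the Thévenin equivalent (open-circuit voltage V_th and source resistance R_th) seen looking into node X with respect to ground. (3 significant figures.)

R1' = 1.17 + 20.3 = 21.47 Ω (source resistance + R1).
Open-circuit (no load on X): V_th = V_DC · R2/(R1' + R2) = 34.0 × 52.9/(21.47 + 52.9) = 24.18 V.
Zeroing V_DC shorts the top of R1' to ground, so R_th = R1' ‖ R2 = 15.27 Ω.

V_th ≈ 24.2 V, R_th ≈ 15.3 Ω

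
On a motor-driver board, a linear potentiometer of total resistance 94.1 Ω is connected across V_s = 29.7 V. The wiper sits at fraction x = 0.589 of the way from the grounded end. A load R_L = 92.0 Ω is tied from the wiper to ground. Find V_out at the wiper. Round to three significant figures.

Lower segment x·R_p = 55.42 Ω; upper segment (1−x)·R_p = 38.68 Ω.
R_L loads the lower segment: effective lower R = 34.59 Ω.
V_out = 29.7 × 34.59/(38.68 + 34.59) = 14.02 V.
(Unloaded: V_out = x·V_s = 17.5 V.)

V_out ≈ 14.0 V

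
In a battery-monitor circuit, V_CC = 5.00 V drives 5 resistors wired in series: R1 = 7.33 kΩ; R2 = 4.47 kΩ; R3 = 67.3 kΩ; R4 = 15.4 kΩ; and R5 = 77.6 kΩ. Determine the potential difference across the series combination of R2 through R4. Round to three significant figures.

V ≈ 2.53 V

Series total: ΣR = 7.33 + 4.47 + 67.3 + 15.4 + 77.6 = 172.1 kΩ.
R_{R2..R4} = 4.47 + 67.3 + 15.4 = 87.17 kΩ.
By the voltage-divider rule, V = 5.00 × 87.17/172.1 = 2.533 V.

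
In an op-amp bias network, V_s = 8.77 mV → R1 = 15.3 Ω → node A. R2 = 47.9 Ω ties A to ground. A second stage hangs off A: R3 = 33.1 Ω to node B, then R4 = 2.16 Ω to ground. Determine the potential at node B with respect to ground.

Node A sees R2 in parallel with the series input of stage 2, R3 + R4 = 35.26 Ω.
R2 ‖ (R3+R4) = 20.31 Ω.
First divider: V_A = V_s · 20.31/(15.3 + 20.31) = 5.002 mV.
Then the unloaded second divider: V_B = V_A × R4/(R3+R4) = 5.002 × 0.06126 = 0.3064 mV.

V_B ≈ 0.306 mV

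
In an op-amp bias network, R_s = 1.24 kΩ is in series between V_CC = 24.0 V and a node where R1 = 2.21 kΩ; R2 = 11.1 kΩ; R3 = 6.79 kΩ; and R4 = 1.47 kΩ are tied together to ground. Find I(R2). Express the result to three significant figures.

Equivalent of the parallel group: R_p = 0.7299 kΩ.
V_A by voltage divider: V_A = 24.0 × 0.7299/(1.24 + 0.7299) = 8.892 V.
Branch current I = V_A/R2 = 8.892/11.1 = 0.8011 mA.

I ≈ 0.801 mA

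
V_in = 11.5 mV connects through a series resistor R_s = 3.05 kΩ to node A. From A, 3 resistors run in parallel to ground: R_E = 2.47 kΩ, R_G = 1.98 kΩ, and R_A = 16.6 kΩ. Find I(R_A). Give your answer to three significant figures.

I ≈ 0.175 µA

Combine the parallel branches: R_p = (1/2.47 + 1/1.98 + 1/16.6)⁻¹ = 1.031 kΩ.
V_A = 11.5 × 1.031/4.081 = 2.905 mV.
Branch current I = V_A/R_A = 2.905/16.6 = 0.1750 µA.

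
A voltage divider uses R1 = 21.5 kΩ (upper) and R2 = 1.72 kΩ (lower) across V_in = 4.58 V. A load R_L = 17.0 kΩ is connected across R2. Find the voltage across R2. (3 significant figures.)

V_out ≈ 0.310 V

R2 ‖ R_L = (1.72 × 17.0)/(1.72 + 17.0) = 1.562 kΩ.
Then V_out = V_in · R2'/(R1 + R2') = 4.58 × 1.562/23.06 = 0.3102 V.
(Unloaded it would be 0.339 V; the load pulls it down.)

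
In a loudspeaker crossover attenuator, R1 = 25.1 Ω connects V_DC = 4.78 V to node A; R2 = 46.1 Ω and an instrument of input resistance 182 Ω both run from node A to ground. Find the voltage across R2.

V_out ≈ 2.84 V

The load sits in parallel with R2, giving an effective lower resistance R2' = R2·R_L/(R2+R_L) = 36.78 Ω.
Voltage divider with the loaded lower leg: V_out = 4.78 × 36.78/(25.1 + 36.78) = 4.78 × 0.5944 = 2.841 V.
(Unloaded it would be 3.09 V; the load pulls it down.)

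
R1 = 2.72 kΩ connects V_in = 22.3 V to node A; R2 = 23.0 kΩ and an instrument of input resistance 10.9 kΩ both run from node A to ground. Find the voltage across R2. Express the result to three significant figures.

R2 ‖ R_L = (23.0 × 10.9)/(23.0 + 10.9) = 7.395 kΩ.
Voltage divider with the loaded lower leg: V_out = 22.3 × 7.395/(2.72 + 7.395) = 22.3 × 0.7311 = 16.30 V.
(Unloaded it would be 19.9 V; the load pulls it down.)

V_out ≈ 16.3 V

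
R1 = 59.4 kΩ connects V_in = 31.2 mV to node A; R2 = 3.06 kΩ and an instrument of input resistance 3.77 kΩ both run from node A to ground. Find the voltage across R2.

The load sits in parallel with R2, giving an effective lower resistance R2' = R2·R_L/(R2+R_L) = 1.689 kΩ.
Voltage divider with the loaded lower leg: V_out = 31.2 × 1.689/(59.4 + 1.689) = 31.2 × 0.02765 = 0.8626 mV.

V_out ≈ 0.863 mV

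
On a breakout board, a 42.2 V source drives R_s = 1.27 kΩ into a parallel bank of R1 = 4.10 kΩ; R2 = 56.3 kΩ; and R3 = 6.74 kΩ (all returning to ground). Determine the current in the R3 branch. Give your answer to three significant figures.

I ≈ 4.12 mA

Equivalent of the parallel group: R_p = 2.439 kΩ.
V_A = 42.2 × 2.439/3.709 = 27.75 V.
Branch current I = V_A/R3 = 27.75/6.74 = 4.117 mA.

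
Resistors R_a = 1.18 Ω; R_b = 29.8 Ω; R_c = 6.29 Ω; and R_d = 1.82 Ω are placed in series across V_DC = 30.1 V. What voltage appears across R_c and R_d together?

V ≈ 6.24 V

ΣR = 1.18 + 29.8 + 6.29 + 1.82 = 39.09 Ω.
R_{R_c..R_d} = 6.29 + 1.82 = 8.110 Ω.
V = V_DC · R/ΣR = 30.1 × 0.2075 = 6.245 V.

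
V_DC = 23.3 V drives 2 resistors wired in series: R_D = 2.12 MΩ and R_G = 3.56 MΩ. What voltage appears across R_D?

Series total: ΣR = 2.12 + 3.56 = 5.680 MΩ.
Voltage divider: V = V_DC · (2.120 / 5.680) = 23.3 × 0.3732 = 8.696 V.

V ≈ 8.70 V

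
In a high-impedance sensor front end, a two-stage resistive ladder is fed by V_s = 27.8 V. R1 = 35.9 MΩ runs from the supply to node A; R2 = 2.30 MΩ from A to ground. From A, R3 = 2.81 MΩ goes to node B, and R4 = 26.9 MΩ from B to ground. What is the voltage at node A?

V_A ≈ 1.56 V

Node A sees R2 in parallel with the series input of stage 2, R3 + R4 = 29.71 MΩ.
Effective lower resistance at A: R2 ‖ 29.71 = 2.135 MΩ.
V_A = 27.8 × 2.135/(35.9 + 2.135) = 1.560 V.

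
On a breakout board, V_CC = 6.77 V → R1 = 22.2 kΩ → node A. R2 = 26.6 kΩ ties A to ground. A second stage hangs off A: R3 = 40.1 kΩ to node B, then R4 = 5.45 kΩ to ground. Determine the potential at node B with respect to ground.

Node A sees R2 in parallel with the series input of stage 2, R3 + R4 = 45.55 kΩ.
R2 ‖ (R3+R4) = 16.79 kΩ.
V_A = 6.77 × 16.79/(22.2 + 16.79) = 2.916 V.
Then the unloaded second divider: V_B = V_A × R4/(R3+R4) = 2.916 × 0.1196 = 0.3489 V.

V_B ≈ 0.349 V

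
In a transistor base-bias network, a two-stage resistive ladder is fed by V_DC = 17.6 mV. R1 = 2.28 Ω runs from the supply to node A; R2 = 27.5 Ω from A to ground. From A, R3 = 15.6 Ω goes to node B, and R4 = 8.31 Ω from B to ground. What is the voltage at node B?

V_B ≈ 5.19 mV

Node A sees R2 in parallel with the series input of stage 2, R3 + R4 = 23.91 Ω.
Effective lower resistance at A: R2 ‖ 23.91 = 12.79 Ω.
So V_A = 17.6 × 0.8487 = 14.94 mV.
V_B = V_A × 0.3476 = 5.191 mV.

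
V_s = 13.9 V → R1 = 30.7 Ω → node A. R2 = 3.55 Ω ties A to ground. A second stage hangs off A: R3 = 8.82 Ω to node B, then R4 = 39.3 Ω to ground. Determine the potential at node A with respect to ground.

V_A ≈ 1.35 V

Looking into the second stage from A: R3 + R4 = 48.12 Ω appears in parallel with R2.
R2 ‖ (R3+R4) = 3.306 Ω.
So V_A = 13.9 × 0.09722 = 1.351 V.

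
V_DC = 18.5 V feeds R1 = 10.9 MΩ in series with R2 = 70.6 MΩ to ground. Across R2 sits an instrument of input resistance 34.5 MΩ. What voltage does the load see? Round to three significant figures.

V_out ≈ 12.6 V

R2 ‖ R_L = (70.6 × 34.5)/(70.6 + 34.5) = 23.18 MΩ.
Now apply the divider: V_out = 18.5 × 0.6801 = 12.58 V.
(Unloaded it would be 16.0 V; the load pulls it down.)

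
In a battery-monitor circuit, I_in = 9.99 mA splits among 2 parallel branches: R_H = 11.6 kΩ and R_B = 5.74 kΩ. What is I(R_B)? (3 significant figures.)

I ≈ 6.68 mA

Two-branch current divider: I_k = I_in · R_other/(R_1 + R_2).
I(R_B) = 9.99 × 11.6/(11.6 + 5.74) = 9.99 × 0.6690 = 6.683 mA.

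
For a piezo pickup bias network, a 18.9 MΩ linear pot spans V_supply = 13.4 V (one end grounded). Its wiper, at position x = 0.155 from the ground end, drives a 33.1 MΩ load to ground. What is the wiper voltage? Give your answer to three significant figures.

V_out ≈ 1.93 V

Split the track: R_lower = x·R_p = 2.929 MΩ, R_upper = (1−x)·R_p = 15.97 MΩ.
(x·R_p) ‖ R_L = 2.691 MΩ.
V_out = 13.4 × 2.691/(15.97 + 2.691) = 1.932 V.
(Unloaded: V_out = x·V_supply = 2.08 V.)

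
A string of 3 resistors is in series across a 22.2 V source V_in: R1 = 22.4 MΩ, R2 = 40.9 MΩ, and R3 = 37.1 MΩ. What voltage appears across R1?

Total series resistance ΣR = 22.4 + 40.9 + 37.1 = 100.4 MΩ.
V = V_in · R/ΣR = 22.2 × 0.2231 = 4.953 V.

V ≈ 4.95 V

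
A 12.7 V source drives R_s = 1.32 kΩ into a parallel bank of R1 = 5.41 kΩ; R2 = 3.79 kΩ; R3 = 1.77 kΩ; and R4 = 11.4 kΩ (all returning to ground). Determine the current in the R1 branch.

I ≈ 0.957 mA

Parallel bank: R_p = 1/(1/5.41 + 1/3.79 + 1/1.77 + 1/11.4) = 0.9079 kΩ.
V_A by voltage divider: V_A = 12.7 × 0.9079/(1.32 + 0.9079) = 5.176 V.
Branch current I = V_A/R1 = 5.176/5.41 = 0.9567 mA.
(Check via current divider: I_total = 5.700 mA; share G_k/ΣG = 0.1678 → same result.)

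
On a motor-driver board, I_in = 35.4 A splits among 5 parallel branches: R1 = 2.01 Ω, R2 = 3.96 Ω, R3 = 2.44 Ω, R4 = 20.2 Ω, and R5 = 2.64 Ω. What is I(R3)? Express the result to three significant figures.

ΣG = 1/2.01 + 1/3.96 + 1/2.44 + 1/20.2 + 1/2.64 = 1.588.
R3 takes the fraction G_k/ΣG = 0.4098/1.588 = 0.2581, so I = 35.4 × 0.2581 = 9.135 A.

I ≈ 9.14 A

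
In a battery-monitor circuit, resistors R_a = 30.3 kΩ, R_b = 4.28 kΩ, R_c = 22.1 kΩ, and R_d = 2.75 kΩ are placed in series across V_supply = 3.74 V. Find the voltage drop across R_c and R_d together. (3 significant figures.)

V ≈ 1.56 V

Series total: ΣR = 30.3 + 4.28 + 22.1 + 2.75 = 59.43 kΩ.
R_{R_c..R_d} = 22.1 + 2.75 = 24.85 kΩ.
V = V_supply · R/ΣR = 3.74 × 0.4181 = 1.564 V.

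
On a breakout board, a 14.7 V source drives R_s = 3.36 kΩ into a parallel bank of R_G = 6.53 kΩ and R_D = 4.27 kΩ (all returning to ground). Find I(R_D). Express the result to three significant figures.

Combine the parallel branches: R_p = (1/6.53 + 1/4.27)⁻¹ = 2.582 kΩ.
Node voltage V_A = V_s · R_p/(R_s + R_p) = 14.7 × 0.4345 = 6.387 V.
I(R_D) = V_A / R_D = 6.387/4.27 = 1.496 mA.
(Equivalently: I_total = 2.474 mA, then current-divider fraction G_k/ΣG = 0.6046.)

I ≈ 1.50 mA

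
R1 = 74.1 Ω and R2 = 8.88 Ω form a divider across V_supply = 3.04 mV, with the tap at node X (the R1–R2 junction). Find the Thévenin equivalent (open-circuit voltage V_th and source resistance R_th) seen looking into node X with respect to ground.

V_th ≈ 0.325 mV, R_th ≈ 7.93 Ω

With X open, the divider is unloaded: V_th = 3.04 × 8.88/82.98 = 0.3253 mV.
Zeroing V_supply shorts the top of R1 to ground, so R_th = R1 ‖ R2 = 7.930 Ω.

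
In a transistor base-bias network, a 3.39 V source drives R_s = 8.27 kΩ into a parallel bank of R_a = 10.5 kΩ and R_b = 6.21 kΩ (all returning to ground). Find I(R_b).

Combine the parallel branches: R_p = (1/10.5 + 1/6.21)⁻¹ = 3.902 kΩ.
V_A by voltage divider: V_A = 3.39 × 3.902/(8.27 + 3.902) = 1.087 V.
I(R_b) = V_A / R_b = 1.087/6.21 = 0.1750 mA.

I ≈ 0.175 mA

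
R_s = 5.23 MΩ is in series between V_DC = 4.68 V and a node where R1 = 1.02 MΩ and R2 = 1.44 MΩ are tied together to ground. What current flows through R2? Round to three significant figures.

I ≈ 0.333 µA

Equivalent of the parallel group: R_p = 0.5971 MΩ.
V_A = 4.68 × 0.5971/5.827 = 0.4795 V.
I(R2) = V_A / R2 = 0.4795/1.44 = 0.3330 µA.
(Check via current divider: I_total = 0.8031 µA; share G_k/ΣG = 0.4146 → same result.)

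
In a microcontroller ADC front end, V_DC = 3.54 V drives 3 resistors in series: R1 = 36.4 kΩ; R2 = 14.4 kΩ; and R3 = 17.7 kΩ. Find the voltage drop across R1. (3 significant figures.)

ΣR = 36.4 + 14.4 + 17.7 = 68.50 kΩ.
Voltage divider: V = V_DC · (36.40 / 68.50) = 3.54 × 0.5314 = 1.881 V.

V ≈ 1.88 V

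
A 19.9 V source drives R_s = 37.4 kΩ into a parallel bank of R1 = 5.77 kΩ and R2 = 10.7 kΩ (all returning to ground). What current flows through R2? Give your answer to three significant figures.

Parallel bank: R_p = 1/(1/5.77 + 1/10.7) = 3.749 kΩ.
V_A = 19.9 × 3.749/41.15 = 1.813 V.
Branch current I = V_A/R2 = 1.813/10.7 = 0.1694 mA.
(Check via current divider: I_total = 0.4836 mA; share G_k/ΣG = 0.3503 → same result.)

I ≈ 0.169 mA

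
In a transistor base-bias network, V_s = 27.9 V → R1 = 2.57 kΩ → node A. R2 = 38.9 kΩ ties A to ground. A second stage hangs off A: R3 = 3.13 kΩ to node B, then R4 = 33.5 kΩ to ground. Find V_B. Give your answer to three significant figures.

V_B ≈ 22.5 V

Looking into the second stage from A: R3 + R4 = 36.63 kΩ appears in parallel with R2.
Effective lower resistance at A: R2 ‖ 36.63 = 18.87 kΩ.
First divider: V_A = V_s · 18.87/(2.57 + 18.87) = 24.55 V.
V_B = V_A × 0.9146 = 22.46 V.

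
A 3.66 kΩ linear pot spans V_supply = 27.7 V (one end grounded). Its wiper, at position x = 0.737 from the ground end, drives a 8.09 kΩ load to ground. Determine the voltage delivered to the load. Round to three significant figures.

V_out ≈ 18.8 V

The pot divides into 0.9626 kΩ above the wiper and 2.697 kΩ below.
Lower segment in parallel with the load: 2.697 ‖ 8.09 = 2.023 kΩ.
V_out = 27.7 × 2.023/(0.9626 + 2.023) = 18.77 V.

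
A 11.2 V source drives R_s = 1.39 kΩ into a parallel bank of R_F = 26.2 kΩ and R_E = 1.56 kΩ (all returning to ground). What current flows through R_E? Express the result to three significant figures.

I ≈ 3.69 mA

Parallel bank: R_p = 1/(1/26.2 + 1/1.56) = 1.472 kΩ.
Node voltage V_A = V_supply · R_p/(R_s + R_p) = 11.2 × 0.5144 = 5.761 V.
Branch current I = V_A/R_E = 5.761/1.56 = 3.693 mA.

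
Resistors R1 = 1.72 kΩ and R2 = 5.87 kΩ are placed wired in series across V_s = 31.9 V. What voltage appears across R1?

V ≈ 7.23 V

Total series resistance ΣR = 1.72 + 5.87 = 7.590 kΩ.
Voltage divider: V = V_s · (1.720 / 7.590) = 31.9 × 0.2266 = 7.229 V.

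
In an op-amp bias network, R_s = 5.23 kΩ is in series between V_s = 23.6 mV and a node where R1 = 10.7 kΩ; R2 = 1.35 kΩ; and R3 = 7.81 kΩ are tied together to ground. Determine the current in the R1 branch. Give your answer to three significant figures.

Equivalent of the parallel group: R_p = 1.039 kΩ.
Node voltage V_A = V_s · R_p/(R_s + R_p) = 23.6 × 0.1658 = 3.912 mV.
I(R1) = V_A / R1 = 3.912/10.7 = 0.3656 µA.
(Equivalently: I_total = 3.764 µA, then current-divider fraction G_k/ΣG = 0.09713.)

I ≈ 0.366 µA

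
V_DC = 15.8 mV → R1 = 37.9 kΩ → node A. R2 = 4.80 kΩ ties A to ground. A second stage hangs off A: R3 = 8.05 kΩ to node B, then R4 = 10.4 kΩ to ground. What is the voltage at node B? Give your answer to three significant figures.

The second stage (R3 + R4 = 18.45 kΩ) loads node A in parallel with R2.
Effective lower resistance at A: R2 ‖ 18.45 = 3.809 kΩ.
So V_A = 15.8 × 0.09132 = 1.443 mV.
Stage 2 is unloaded, so V_B = V_A · R4/(R3+R4) = 1.443 × 10.4/18.45 = 0.8134 mV.

V_B ≈ 0.813 mV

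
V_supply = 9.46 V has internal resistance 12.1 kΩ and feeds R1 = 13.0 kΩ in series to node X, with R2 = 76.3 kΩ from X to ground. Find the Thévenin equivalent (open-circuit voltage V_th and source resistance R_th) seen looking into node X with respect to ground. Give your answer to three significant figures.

R1' = 12.1 + 13.0 = 25.10 kΩ (source resistance + R1).
With X open, the divider is unloaded: V_th = 9.46 × 76.3/101.4 = 7.118 V.
Zeroing V_supply shorts the top of R1' to ground, so R_th = R1' ‖ R2 = 18.89 kΩ.

V_th ≈ 7.12 V, R_th ≈ 18.9 kΩ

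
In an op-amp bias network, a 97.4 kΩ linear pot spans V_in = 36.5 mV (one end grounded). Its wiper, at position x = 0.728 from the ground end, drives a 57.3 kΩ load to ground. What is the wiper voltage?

Split the track: R_lower = x·R_p = 70.91 kΩ, R_upper = (1−x)·R_p = 26.49 kΩ.
Lower segment in parallel with the load: 70.91 ‖ 57.3 = 31.69 kΩ.
V_out = 36.5 × 31.69/(26.49 + 31.69) = 19.88 mV.
(Unloaded: V_out = x·V_in = 26.6 mV.)

V_out ≈ 19.9 mV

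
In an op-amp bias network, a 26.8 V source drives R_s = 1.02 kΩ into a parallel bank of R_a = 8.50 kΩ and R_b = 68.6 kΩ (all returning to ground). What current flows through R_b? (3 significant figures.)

Parallel bank: R_p = 1/(1/8.50 + 1/68.6) = 7.563 kΩ.
Node voltage V_A = V_supply · R_p/(R_s + R_p) = 26.8 × 0.8812 = 23.62 V.
Branch current I = V_A/R_b = 23.62/68.6 = 0.3442 mA.
(Check via current divider: I_total = 3.122 mA; share G_k/ΣG = 0.1102 → same result.)

I ≈ 0.344 mA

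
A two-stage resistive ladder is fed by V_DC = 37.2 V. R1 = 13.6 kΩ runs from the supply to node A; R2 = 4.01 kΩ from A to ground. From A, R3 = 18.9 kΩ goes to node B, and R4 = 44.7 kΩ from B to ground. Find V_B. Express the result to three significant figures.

V_B ≈ 5.68 V

The second stage (R3 + R4 = 63.60 kΩ) loads node A in parallel with R2.
R2 ‖ (R3+R4) = 3.772 kΩ.
V_A = 37.2 × 3.772/(13.6 + 3.772) = 8.078 V.
V_B = V_A × 0.7028 = 5.677 V.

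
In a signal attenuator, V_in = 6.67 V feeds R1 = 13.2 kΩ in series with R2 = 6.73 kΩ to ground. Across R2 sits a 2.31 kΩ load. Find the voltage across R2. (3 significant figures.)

V_out ≈ 0.769 V

First combine the lower leg with the load: R2 ‖ R_L = 1.720 kΩ.
Then V_out = V_in · R2'/(R1 + R2') = 6.67 × 1.720/14.92 = 0.7688 V.
(Unloaded it would be 2.25 V; the load pulls it down.)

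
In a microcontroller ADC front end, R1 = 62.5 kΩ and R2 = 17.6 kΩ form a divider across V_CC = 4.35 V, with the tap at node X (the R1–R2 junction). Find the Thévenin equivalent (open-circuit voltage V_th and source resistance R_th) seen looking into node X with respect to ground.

V_th ≈ 0.956 V, R_th ≈ 13.7 kΩ

Open-circuit (no load on X): V_th = V_CC · R2/(R1 + R2) = 4.35 × 17.6/(62.50 + 17.6) = 0.9558 V.
Looking into X with the source shorted: R_th = R1·R2/(R1+R2) = 62.50 × 17.6/80.10 = 13.73 kΩ.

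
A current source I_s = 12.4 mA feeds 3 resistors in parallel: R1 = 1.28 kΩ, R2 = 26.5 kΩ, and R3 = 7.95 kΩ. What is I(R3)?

Total conductance ΣG = 1/1.28 + 1/26.5 + 1/7.95 = 0.9448 (units of 1/kΩ).
Current divider: I(R3) = I_s · G_k/ΣG = 12.4 × (0.1258/0.9448) = 12.4 × 0.1331 = 1.651 mA.

I ≈ 1.65 mA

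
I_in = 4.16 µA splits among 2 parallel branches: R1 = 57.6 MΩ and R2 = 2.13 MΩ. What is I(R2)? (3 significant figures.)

For two parallel branches, I_k = I_in · (other R)/(sum of R).
I(R2) = 4.16 × 57.6/(57.6 + 2.13) = 4.16 × 0.9643 = 4.012 µA.

I ≈ 4.01 µA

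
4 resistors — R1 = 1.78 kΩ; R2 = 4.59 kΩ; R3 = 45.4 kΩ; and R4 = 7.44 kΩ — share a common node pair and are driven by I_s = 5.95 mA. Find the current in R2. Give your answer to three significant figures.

I ≈ 1.38 mA

ΣG = 1/1.78 + 1/4.59 + 1/45.4 + 1/7.44 = 0.9361.
Current divider: I(R2) = I_s · G_k/ΣG = 5.95 × (0.2179/0.9361) = 5.95 × 0.2327 = 1.385 mA.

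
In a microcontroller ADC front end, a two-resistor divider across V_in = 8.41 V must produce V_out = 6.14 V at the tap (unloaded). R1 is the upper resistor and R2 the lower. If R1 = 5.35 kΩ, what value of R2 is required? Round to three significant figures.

The divider ratio is R2/(R1+R2) = 6.14/8.41 = 0.7301.
Rearranging, R2 = R1·k/(1−k) = 5.35 × 2.705 = 14.47 kΩ.

R2 ≈ 14.5 kΩ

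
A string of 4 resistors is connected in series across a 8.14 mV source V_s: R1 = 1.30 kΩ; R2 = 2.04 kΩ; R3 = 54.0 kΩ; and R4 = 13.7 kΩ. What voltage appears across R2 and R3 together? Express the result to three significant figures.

Series total: ΣR = 1.30 + 2.04 + 54.0 + 13.7 = 71.04 kΩ.
R_{R2..R3} = 2.04 + 54.0 = 56.04 kΩ.
Voltage divider: V = V_s · (56.04 / 71.04) = 8.14 × 0.7889 = 6.421 mV.

V ≈ 6.42 mV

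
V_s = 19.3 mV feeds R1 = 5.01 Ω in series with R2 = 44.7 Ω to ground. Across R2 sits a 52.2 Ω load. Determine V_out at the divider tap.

R2 ‖ R_L = (44.7 × 52.2)/(44.7 + 52.2) = 24.08 Ω.
Then V_out = V_s · R2'/(R1 + R2') = 19.3 × 24.08/29.09 = 15.98 mV.
(Unloaded it would be 17.4 mV; the load pulls it down.)

V_out ≈ 16.0 mV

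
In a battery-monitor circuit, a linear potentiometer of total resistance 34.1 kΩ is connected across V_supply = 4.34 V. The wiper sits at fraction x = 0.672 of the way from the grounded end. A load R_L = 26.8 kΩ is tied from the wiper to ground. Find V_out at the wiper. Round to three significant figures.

Split the track: R_lower = x·R_p = 22.92 kΩ, R_upper = (1−x)·R_p = 11.18 kΩ.
Lower segment in parallel with the load: 22.92 ‖ 26.8 = 12.35 kΩ.
Then V_out = V_supply · 12.35/(11.18 + 12.35) = 2.278 V.

V_out ≈ 2.28 V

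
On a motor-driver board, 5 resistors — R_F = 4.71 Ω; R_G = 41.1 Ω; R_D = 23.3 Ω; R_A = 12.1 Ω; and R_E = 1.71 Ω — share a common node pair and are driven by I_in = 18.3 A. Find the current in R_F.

Conductances: ΣG = 1/4.71 + 1/41.1 + 1/23.3 + 1/12.1 + 1/1.71 = 0.9470 (1/Ω).
By the current-divider rule, I = I_in · G_k/ΣG = 18.3 × 0.2242 = 4.103 A.

I ≈ 4.10 A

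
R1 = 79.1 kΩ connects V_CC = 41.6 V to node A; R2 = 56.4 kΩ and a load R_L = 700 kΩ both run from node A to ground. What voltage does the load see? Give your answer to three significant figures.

V_out ≈ 16.5 V

R2 ‖ R_L = (56.4 × 700)/(56.4 + 700) = 52.19 kΩ.
Voltage divider with the loaded lower leg: V_out = 41.6 × 52.19/(79.1 + 52.19) = 41.6 × 0.3975 = 16.54 V.
(Unloaded it would be 17.3 V; the load pulls it down.)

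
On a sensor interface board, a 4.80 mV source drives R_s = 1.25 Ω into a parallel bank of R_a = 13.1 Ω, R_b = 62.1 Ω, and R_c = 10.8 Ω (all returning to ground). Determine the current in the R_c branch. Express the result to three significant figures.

Parallel bank: R_p = 1/(1/13.1 + 1/62.1 + 1/10.8) = 5.404 Ω.
Node voltage V_A = V_DC · R_p/(R_s + R_p) = 4.80 × 0.8122 = 3.898 mV.
Branch current I = V_A/R_c = 3.898/10.8 = 0.3610 mA.

I ≈ 0.361 mA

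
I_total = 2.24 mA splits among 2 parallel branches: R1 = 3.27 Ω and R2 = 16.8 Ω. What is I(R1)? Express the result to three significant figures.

With just two branches, the current splits inversely with resistance.
So I = 2.24 × 16.8/20.07 = 1.875 mA.

I ≈ 1.88 mA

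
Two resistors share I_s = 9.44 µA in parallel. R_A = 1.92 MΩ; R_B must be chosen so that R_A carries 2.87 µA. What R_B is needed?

The fraction through R_A equals R_B/(R_A+R_B).
With f = 0.3040, R_B = R_A · f/(1−f) = 1.92 × 0.4368 = 0.8387 MΩ.

R_B ≈ 0.839 MΩ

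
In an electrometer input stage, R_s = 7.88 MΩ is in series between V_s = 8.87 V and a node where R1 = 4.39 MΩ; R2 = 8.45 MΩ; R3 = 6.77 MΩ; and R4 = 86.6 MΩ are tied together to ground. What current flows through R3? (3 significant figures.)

Parallel bank: R_p = 1/(1/4.39 + 1/8.45 + 1/6.77 + 1/86.6) = 1.979 MΩ.
V_A = 8.87 × 1.979/9.859 = 1.780 V.
I(R3) = V_A / R3 = 1.780/6.77 = 0.2630 µA.

I ≈ 0.263 µA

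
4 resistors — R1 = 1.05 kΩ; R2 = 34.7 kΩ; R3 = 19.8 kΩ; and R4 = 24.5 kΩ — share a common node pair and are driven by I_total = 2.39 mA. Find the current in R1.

I ≈ 2.12 mA

ΣG = 1/1.05 + 1/34.7 + 1/19.8 + 1/24.5 = 1.073.
By the current-divider rule, I = I_total · G_k/ΣG = 2.39 × 0.8880 = 2.122 mA.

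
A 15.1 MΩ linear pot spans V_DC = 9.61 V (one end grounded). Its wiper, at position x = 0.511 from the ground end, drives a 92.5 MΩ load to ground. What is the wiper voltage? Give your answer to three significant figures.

V_out ≈ 4.72 V

Lower segment x·R_p = 7.716 MΩ; upper segment (1−x)·R_p = 7.384 MΩ.
Lower segment in parallel with the load: 7.716 ‖ 92.5 = 7.122 MΩ.
Then V_out = V_DC · 7.122/(7.384 + 7.122) = 4.718 V.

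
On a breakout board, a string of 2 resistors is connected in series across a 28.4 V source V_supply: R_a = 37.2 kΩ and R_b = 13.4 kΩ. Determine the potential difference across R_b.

ΣR = 37.2 + 13.4 = 50.60 kΩ.
Voltage divider: V = V_supply · (13.40 / 50.60) = 28.4 × 0.2648 = 7.521 V.

V ≈ 7.52 V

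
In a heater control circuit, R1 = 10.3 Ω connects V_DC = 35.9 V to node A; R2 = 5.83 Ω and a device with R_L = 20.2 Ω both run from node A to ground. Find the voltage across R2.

V_out ≈ 11.0 V

The load sits in parallel with R2, giving an effective lower resistance R2' = R2·R_L/(R2+R_L) = 4.524 Ω.
Then V_out = V_DC · R2'/(R1 + R2') = 35.9 × 4.524/14.82 = 10.96 V.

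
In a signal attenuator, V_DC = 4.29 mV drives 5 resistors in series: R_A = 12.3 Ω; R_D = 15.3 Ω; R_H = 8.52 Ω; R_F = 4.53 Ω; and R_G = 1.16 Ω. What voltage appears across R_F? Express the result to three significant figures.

Total series resistance ΣR = 12.3 + 15.3 + 8.52 + 4.53 + 1.16 = 41.81 Ω.
By the voltage-divider rule, V = 4.29 × 4.530/41.81 = 0.4648 mV.

V ≈ 0.465 mV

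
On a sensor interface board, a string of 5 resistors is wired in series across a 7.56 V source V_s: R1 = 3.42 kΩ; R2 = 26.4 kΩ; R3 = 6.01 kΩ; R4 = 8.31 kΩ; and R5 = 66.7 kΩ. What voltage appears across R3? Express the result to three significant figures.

ΣR = 3.42 + 26.4 + 6.01 + 8.31 + 66.7 = 110.8 kΩ.
By the voltage-divider rule, V = 7.56 × 6.010/110.8 = 0.4099 V.

V ≈ 0.410 V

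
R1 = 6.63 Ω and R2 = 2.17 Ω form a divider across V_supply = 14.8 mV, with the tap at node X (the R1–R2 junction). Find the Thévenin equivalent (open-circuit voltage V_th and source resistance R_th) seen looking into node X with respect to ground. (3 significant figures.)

V_th ≈ 3.65 mV, R_th ≈ 1.63 Ω

With X open, the divider is unloaded: V_th = 14.8 × 2.17/8.800 = 3.650 mV.
With V_supply suppressed (replaced by a short), R_th = R1 ‖ R2 = (6.630 × 2.17)/(6.630 + 2.17) = 1.635 Ω.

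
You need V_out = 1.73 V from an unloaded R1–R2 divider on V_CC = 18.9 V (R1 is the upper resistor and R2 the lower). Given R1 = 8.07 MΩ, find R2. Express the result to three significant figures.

R2 ≈ 0.813 MΩ

Required fraction k = V_out/V_CC = 0.09153.
Rearranging, R2 = R1·k/(1−k) = 8.07 × 0.1008 = 0.8131 MΩ.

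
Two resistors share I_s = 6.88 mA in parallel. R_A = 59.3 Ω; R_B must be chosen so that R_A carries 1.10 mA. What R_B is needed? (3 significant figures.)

R_B ≈ 11.3 Ω

In a two-way split, I_A/I_s = R_B/(R_A + R_B).
1.10/6.88 = R_B/(R_A + R_B) → R_B = R_A · (0.1599)/(1 − 0.1599) = 59.3 × 0.1903 = 11.29 Ω.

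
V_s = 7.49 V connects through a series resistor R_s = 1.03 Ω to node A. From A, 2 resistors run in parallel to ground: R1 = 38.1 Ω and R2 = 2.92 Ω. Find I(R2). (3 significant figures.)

I ≈ 1.86 A

Parallel bank: R_p = 1/(1/38.1 + 1/2.92) = 2.712 Ω.
V_A by voltage divider: V_A = 7.49 × 2.712/(1.03 + 2.712) = 5.428 V.
I(R2) = V_A / R2 = 5.428/2.92 = 1.859 A.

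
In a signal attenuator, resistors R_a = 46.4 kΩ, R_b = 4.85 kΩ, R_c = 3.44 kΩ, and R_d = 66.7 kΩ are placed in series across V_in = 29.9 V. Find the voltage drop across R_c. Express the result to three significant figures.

V ≈ 0.847 V

Total series resistance ΣR = 46.4 + 4.85 + 3.44 + 66.7 = 121.4 kΩ.
Voltage divider: V = V_in · (3.440 / 121.4) = 29.9 × 0.02834 = 0.8473 V.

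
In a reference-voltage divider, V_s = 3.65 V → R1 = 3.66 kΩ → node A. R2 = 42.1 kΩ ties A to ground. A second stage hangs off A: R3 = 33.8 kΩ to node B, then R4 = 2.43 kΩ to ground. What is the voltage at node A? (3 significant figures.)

V_A ≈ 3.07 V

The second stage (R3 + R4 = 36.23 kΩ) loads node A in parallel with R2.
R2 ‖ (R3+R4) = 19.47 kΩ.
First divider: V_A = V_s · 19.47/(3.66 + 19.47) = 3.073 V.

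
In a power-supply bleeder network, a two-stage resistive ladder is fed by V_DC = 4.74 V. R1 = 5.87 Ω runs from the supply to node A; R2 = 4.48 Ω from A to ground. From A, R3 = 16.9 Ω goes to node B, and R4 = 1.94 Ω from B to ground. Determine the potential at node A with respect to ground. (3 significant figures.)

Looking into the second stage from A: R3 + R4 = 18.84 Ω appears in parallel with R2.
R2 ‖ (R3+R4) = 3.619 Ω.
V_A = 4.74 × 3.619/(5.87 + 3.619) = 1.808 V.

V_A ≈ 1.81 V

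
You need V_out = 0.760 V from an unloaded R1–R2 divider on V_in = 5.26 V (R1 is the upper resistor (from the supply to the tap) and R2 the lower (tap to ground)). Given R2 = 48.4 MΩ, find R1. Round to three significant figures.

Required fraction k = V_out/V_in = 0.1445.
Rearranging, R1 = R2·(1−k)/k = 48.4 × 5.921 = 286.6 MΩ.

R1 ≈ 287 MΩ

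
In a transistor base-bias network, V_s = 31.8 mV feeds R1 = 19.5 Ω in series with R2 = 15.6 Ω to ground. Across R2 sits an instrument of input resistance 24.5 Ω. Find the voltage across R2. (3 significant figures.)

R2 ‖ R_L = (15.6 × 24.5)/(15.6 + 24.5) = 9.531 Ω.
Now apply the divider: V_out = 31.8 × 0.3283 = 10.44 mV.
(Unloaded it would be 14.1 mV; the load pulls it down.)

V_out ≈ 10.4 mV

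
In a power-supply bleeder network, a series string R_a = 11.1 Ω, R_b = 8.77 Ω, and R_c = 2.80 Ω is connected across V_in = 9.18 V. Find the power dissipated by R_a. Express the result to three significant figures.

P ≈ 1.82 W

Series current I = V_in/ΣR = 9.18/22.67 = 0.4049 A.
P = I²R = 0.1640 × 11.1 = 1.820 W.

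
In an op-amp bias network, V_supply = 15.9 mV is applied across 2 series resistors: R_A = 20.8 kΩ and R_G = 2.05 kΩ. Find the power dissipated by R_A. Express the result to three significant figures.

P ≈ 10.1 nW

Series current I = V_supply/ΣR = 15.9/22.85 = 0.6958 µA.
P = I²R = 0.4842 × 20.8 = 10.07 nW.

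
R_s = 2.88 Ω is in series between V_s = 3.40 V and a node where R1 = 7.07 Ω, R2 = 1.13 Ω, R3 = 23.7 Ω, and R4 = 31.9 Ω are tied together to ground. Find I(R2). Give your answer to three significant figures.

I ≈ 0.722 A

Parallel bank: R_p = 1/(1/7.07 + 1/1.13 + 1/23.7 + 1/31.9) = 0.9091 Ω.
Node voltage V_A = V_s · R_p/(R_s + R_p) = 3.40 × 0.2399 = 0.8158 V.
I(R2) = V_A / R2 = 0.8158/1.13 = 0.7219 A.
(Equivalently: I_total = 0.8973 A, then current-divider fraction G_k/ΣG = 0.8045.)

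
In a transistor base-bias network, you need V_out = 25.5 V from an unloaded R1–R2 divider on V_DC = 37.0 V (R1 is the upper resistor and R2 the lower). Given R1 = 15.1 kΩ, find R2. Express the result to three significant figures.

R2 ≈ 33.5 kΩ

The divider ratio is R2/(R1+R2) = 25.5/37.0 = 0.6892.
R2 = R1 · 0.6892/(1 − 0.6892) = 33.48 kΩ.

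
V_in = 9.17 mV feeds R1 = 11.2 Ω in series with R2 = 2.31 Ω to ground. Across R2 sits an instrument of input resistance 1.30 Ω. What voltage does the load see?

The load sits in parallel with R2, giving an effective lower resistance R2' = R2·R_L/(R2+R_L) = 0.8319 Ω.
Voltage divider with the loaded lower leg: V_out = 9.17 × 0.8319/(11.2 + 0.8319) = 9.17 × 0.06914 = 0.6340 mV.

V_out ≈ 0.634 mV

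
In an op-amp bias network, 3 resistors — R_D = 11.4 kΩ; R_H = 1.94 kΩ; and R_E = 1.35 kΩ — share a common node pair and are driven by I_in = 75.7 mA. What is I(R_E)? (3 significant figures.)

Total conductance ΣG = 1/11.4 + 1/1.94 + 1/1.35 = 1.344 (units of 1/kΩ).
Current divider: I(R_E) = I_in · G_k/ΣG = 75.7 × (0.7407/1.344) = 75.7 × 0.5512 = 41.72 mA.

I ≈ 41.7 mA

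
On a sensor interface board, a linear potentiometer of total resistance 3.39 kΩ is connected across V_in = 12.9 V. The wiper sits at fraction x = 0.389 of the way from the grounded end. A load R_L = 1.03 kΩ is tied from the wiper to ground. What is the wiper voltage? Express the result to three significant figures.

The pot divides into 2.071 kΩ above the wiper and 1.319 kΩ below.
Lower segment in parallel with the load: 1.319 ‖ 1.03 = 0.5783 kΩ.
Loaded-divider output: V_out = 12.9 × 0.2183 = 2.816 V.

V_out ≈ 2.82 V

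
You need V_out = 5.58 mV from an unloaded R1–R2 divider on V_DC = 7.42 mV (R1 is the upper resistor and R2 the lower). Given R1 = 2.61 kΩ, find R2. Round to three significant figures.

The divider ratio is R2/(R1+R2) = 5.58/7.42 = 0.7520.
So R2 = R1 · V_out/(V_DC − V_out) = 2.61 × 5.58/(7.42 − 5.58) = 2.61 × 3.033 = 7.915 kΩ.

R2 ≈ 7.92 kΩ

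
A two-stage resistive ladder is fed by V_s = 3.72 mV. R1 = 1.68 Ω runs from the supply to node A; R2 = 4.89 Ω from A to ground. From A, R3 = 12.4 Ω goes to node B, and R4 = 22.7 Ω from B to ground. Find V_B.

V_B ≈ 1.73 mV

The second stage (R3 + R4 = 35.10 Ω) loads node A in parallel with R2.
Effective lower resistance at A: R2 ‖ 35.10 = 4.292 Ω.
V_A = 3.72 × 4.292/(1.68 + 4.292) = 2.674 mV.
Then the unloaded second divider: V_B = V_A × R4/(R3+R4) = 2.674 × 0.6467 = 1.729 mV.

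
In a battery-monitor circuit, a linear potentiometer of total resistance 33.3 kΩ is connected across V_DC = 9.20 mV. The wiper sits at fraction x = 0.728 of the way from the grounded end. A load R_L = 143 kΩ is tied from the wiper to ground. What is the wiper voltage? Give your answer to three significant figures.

V_out ≈ 6.40 mV

Lower segment x·R_p = 24.24 kΩ; upper segment (1−x)·R_p = 9.058 kΩ.
R_L loads the lower segment: effective lower R = 20.73 kΩ.
Loaded-divider output: V_out = 9.20 × 0.6959 = 6.402 mV.
(Unloaded: V_out = x·V_DC = 6.70 mV.)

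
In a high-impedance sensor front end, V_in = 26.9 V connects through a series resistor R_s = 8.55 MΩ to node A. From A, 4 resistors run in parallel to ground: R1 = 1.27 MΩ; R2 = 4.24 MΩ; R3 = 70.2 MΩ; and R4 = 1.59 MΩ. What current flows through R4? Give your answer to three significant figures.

Combine the parallel branches: R_p = (1/1.27 + 1/4.24 + 1/70.2 + 1/1.59)⁻¹ = 0.6001 MΩ.
V_A = 26.9 × 0.6001/9.150 = 1.764 V.
Branch current I = V_A/R4 = 1.764/1.59 = 1.110 µA.

I ≈ 1.11 µA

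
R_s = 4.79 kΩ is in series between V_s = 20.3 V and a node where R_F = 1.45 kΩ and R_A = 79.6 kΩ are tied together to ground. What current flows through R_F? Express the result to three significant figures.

I ≈ 3.21 mA

Parallel bank: R_p = 1/(1/1.45 + 1/79.6) = 1.424 kΩ.
V_A by voltage divider: V_A = 20.3 × 1.424/(4.79 + 1.424) = 4.652 V.
Branch current I = V_A/R_F = 4.652/1.45 = 3.208 mA.
(Equivalently: I_total = 3.267 mA, then current-divider fraction G_k/ΣG = 0.9821.)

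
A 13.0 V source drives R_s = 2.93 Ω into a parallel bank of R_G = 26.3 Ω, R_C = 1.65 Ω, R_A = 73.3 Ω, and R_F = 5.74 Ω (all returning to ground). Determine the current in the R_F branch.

Parallel bank: R_p = 1/(1/26.3 + 1/1.65 + 1/73.3 + 1/5.74) = 1.202 Ω.
V_A = 13.0 × 1.202/4.132 = 3.782 V.
I(R_F) = V_A / R_F = 3.782/5.74 = 0.6588 A.
(Equivalently: I_total = 3.146 A, then current-divider fraction G_k/ΣG = 0.2094.)

I ≈ 0.659 A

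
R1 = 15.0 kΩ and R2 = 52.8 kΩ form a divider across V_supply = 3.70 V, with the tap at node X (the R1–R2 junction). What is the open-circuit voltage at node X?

V_th is the unloaded tap voltage: V_supply · R2/(R1+R2) = 3.70 × 0.7788 = 2.881 V.

V_th ≈ 2.88 V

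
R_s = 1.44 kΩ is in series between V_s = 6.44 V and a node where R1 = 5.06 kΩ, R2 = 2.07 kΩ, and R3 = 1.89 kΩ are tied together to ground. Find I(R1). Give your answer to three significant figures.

I ≈ 0.464 mA

Equivalent of the parallel group: R_p = 0.8266 kΩ.
Node voltage V_A = V_s · R_p/(R_s + R_p) = 6.44 × 0.3647 = 2.349 V.
I(R1) = V_A / R1 = 2.349/5.06 = 0.4641 mA.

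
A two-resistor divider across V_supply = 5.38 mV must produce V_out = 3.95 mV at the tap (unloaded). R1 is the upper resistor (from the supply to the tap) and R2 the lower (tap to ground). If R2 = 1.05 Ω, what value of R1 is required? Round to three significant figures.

Required fraction k = V_out/V_supply = 0.7342.
R1 = R2·(1/k − 1) = 1.05 × 0.3620 = 0.3801 Ω.

R1 ≈ 0.380 Ω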